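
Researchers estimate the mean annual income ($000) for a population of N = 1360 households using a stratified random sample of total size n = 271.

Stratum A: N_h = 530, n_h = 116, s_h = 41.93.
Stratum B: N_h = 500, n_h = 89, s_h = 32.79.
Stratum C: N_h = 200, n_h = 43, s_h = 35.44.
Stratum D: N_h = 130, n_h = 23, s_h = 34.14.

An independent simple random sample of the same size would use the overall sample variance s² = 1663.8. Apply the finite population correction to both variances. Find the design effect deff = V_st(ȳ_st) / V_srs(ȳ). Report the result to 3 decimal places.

deff ≈ 0.817

V̂(ȳ_st) = Σ W_h² (1 − n_h/N_h) s_h²/n_h, with W_h = N_h/N and N = 1360:
  stratum A: (530/1360)²·(1 − 116/530)·41.93²/116 = 1.798
  stratum B: (500/1360)²·(1 − 89/500)·32.79²/89 = 1.34223
  stratum C: (200/1360)²·(1 − 43/200)·35.44²/43 = 0.495873
  stratum D: (130/1360)²·(1 − 23/130)·34.14²/23 = 0.381108
V_st = 4.01721
V_srs = (1 − 271/1360)·1663.8/271 = 4.9161
deff = V_st / V_srs = 4.01721/4.9161 = 0.8172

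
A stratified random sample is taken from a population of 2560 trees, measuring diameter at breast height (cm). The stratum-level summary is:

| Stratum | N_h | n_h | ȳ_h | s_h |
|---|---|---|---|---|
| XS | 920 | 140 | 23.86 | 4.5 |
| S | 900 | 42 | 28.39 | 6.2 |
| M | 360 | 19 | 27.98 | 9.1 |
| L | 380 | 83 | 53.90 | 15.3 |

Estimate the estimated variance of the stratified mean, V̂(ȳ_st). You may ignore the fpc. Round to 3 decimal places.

V̂(ȳ_st) = Σ W_h² s_h²/n_h, with W_h = N_h/N and N = 2560:
  stratum XS: (920/2560)²·4.5²/140 = 0.0186807
  stratum S: (900/2560)²·6.2²/42 = 0.11312
  stratum M: (360/2560)²·9.1²/19 = 0.0861895
  stratum L: (380/2560)²·15.3²/83 = 0.062143
V̂(ȳ_st) = 0.280133

V̂(ȳ_st) ≈ 0.280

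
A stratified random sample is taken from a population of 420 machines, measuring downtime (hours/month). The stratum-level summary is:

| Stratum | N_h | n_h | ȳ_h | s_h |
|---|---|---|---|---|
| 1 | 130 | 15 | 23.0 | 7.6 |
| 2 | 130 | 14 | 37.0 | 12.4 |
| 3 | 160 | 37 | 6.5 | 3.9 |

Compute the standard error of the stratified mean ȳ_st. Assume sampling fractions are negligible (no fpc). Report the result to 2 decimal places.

V̂(ȳ_st) = Σ W_h² s_h²/n_h, with W_h = N_h/N and N = 420:
  stratum 1: (130/420)²·7.6²/15 = 0.368913
  stratum 2: (130/420)²·12.4²/14 = 1.05221
  stratum 3: (160/420)²·3.9²/37 = 0.059658
V̂(ȳ_st) = 1.48078
SE(ȳ_st) = √1.48078 = 1.21687

SE(ȳ_st) ≈ 1.22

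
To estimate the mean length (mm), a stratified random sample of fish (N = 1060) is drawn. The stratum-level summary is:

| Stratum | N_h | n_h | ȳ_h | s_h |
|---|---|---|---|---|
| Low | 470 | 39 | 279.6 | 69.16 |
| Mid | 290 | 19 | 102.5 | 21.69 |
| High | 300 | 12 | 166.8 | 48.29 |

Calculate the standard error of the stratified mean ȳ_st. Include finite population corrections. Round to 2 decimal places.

SE(ȳ_st) ≈ 6.23

V̂(ȳ_st) = Σ W_h² (1 − n_h/N_h) s_h²/n_h, with W_h = N_h/N and N = 1060:
  stratum Low: (470/1060)²·(1 − 39/470)·69.16²/39 = 22.111
  stratum Mid: (290/1060)²·(1 − 19/290)·21.69²/19 = 1.73189
  stratum High: (300/1060)²·(1 − 12/300)·48.29²/12 = 14.9429
V̂(ȳ_st) = 38.7858
SE(ȳ_st) = √38.7858 = 6.22783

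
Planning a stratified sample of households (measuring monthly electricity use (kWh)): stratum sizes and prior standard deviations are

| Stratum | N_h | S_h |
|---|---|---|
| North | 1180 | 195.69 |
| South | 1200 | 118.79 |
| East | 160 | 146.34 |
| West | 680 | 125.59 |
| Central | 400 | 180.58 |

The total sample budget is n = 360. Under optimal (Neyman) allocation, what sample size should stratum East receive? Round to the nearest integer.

Neyman allocation: n_h = n · N_h S_h / Σ N_i S_i, with n = 360.
  stratum North: N_h·S_h = 1180·195.69 = 230914.20
  stratum South: N_h·S_h = 1200·118.79 = 142548.00
  stratum East: N_h·S_h = 160·146.34 = 23414.40
  stratum West: N_h·S_h = 680·125.59 = 85401.20
  stratum Central: N_h·S_h = 400·180.58 = 72232.00
Σ N_h S_h = 554509.80
n for stratum East = 360·23414.40/554509.80 = 15.201 → 15

15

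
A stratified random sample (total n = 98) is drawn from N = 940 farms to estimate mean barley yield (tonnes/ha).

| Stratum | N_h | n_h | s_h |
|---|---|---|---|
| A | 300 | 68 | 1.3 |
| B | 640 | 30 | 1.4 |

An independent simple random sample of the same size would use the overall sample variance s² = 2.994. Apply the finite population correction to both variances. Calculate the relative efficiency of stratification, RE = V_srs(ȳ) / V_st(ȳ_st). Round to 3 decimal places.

RE ≈ 0.888

V̂(ȳ_st) = Σ W_h² (1 − n_h/N_h) s_h²/n_h, with W_h = N_h/N and N = 940:
  stratum A: (300/940)²·(1 − 68/300)·1.3²/68 = 0.00195763
  stratum B: (640/940)²·(1 − 30/640)·1.4²/30 = 0.0288662
V_st = 0.0308238
V_srs = (1 − 98/940)·2.994/98 = 0.0273659
Relative efficiency = V_srs / V_st = 0.0273659/0.0308238 = 0.8878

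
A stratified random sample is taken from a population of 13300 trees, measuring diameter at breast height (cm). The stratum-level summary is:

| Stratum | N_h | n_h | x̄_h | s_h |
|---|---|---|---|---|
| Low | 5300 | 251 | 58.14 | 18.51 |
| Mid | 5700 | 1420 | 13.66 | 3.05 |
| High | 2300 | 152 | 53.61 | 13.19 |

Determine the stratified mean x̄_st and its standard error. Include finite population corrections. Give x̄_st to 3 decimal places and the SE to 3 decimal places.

x̄_st ≈ 38.294, SE ≈ 0.489

x̄_st = Σ W_h x̄_h = (5300·58.14 + 5700·13.66 + 2300·53.61)/13300 = 38.29376
V̂(x̄_st) = Σ W_h² (1 − n_h/N_h) s_h²/n_h, with W_h = N_h/N and N = 13300:
  stratum Low: (5300/13300)²·(1 − 251/5300)·18.51²/251 = 0.206499
  stratum Mid: (5700/13300)²·(1 − 1420/5700)·3.05²/1420 = 0.000903497
  stratum High: (2300/13300)²·(1 − 152/2300)·13.19²/152 = 0.0319672
V̂(x̄_st) = 0.239369
SE(x̄_st) = √0.239369 = 0.489254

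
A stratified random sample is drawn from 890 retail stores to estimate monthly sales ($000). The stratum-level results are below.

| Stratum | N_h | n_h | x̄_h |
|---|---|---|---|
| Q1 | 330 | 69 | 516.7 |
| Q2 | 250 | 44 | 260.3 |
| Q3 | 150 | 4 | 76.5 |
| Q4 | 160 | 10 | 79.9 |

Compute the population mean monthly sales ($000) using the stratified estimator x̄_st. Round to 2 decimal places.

x̄_st ≈ 291.96

N = Σ N_h = 890. Stratum weights W_h = N_h/N.
x̄_st = (330·516.7 + 250·260.3 + 150·76.5 + 160·79.9) / 890 = 291.9607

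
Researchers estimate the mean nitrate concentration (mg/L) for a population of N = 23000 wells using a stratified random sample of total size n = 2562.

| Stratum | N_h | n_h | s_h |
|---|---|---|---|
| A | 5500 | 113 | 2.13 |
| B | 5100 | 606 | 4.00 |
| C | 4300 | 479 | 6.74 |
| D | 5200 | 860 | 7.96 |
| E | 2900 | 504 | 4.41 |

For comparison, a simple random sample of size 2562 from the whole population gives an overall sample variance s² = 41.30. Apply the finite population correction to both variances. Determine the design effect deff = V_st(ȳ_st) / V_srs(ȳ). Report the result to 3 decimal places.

deff ≈ 0.697

V̂(ȳ_st) = Σ W_h² (1 − n_h/N_h) s_h²/n_h, with W_h = N_h/N and N = 23000:
  stratum A: (5500/23000)²·(1 − 113/5500)·2.13²/113 = 0.00224872
  stratum B: (5100/23000)²·(1 − 606/5100)·4.00²/606 = 0.00114392
  stratum C: (4300/23000)²·(1 − 479/4300)·6.74²/479 = 0.0029456
  stratum D: (5200/23000)²·(1 − 860/5200)·7.96²/860 = 0.00314315
  stratum E: (2900/23000)²·(1 − 504/2900)·4.41²/504 = 0.000506846
V_st = 0.00998823
V_srs = (1 − 2562/23000)·41.30/2562 = 0.0143246
deff = V_st / V_srs = 0.00998823/0.0143246 = 0.6973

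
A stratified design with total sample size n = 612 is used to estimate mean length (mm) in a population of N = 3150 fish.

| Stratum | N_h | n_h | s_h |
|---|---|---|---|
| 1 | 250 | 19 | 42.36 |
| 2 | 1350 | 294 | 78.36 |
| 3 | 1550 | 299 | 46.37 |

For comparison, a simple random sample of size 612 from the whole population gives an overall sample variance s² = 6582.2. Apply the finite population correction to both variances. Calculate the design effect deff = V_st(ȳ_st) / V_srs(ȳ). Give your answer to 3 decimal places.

deff ≈ 0.572

V̂(ȳ_st) = Σ W_h² (1 − n_h/N_h) s_h²/n_h, with W_h = N_h/N and N = 3150:
  stratum 1: (250/3150)²·(1 − 19/250)·42.36²/19 = 0.549654
  stratum 2: (1350/3150)²·(1 − 294/1350)·78.36²/294 = 3.00067
  stratum 3: (1550/3150)²·(1 − 299/1550)·46.37²/299 = 1.40531
V_st = 4.95563
V_srs = (1 − 612/3150)·6582.2/612 = 8.66564
deff = V_st / V_srs = 4.95563/8.66564 = 0.5719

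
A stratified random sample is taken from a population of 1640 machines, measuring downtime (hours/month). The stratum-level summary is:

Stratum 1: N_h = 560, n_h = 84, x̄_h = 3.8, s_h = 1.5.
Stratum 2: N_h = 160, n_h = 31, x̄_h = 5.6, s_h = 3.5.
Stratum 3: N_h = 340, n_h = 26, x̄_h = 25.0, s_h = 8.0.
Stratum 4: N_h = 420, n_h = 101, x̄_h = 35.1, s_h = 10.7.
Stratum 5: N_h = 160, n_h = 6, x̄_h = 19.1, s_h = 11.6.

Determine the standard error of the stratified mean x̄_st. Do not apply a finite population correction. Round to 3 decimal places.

SE(x̄_st) ≈ 0.633

V̂(x̄_st) = Σ W_h² s_h²/n_h, with W_h = N_h/N and N = 1640:
  stratum 1: (560/1640)²·1.5²/84 = 0.00312314
  stratum 2: (160/1640)²·3.5²/31 = 0.0037612
  stratum 3: (340/1640)²·8.0²/26 = 0.105798
  stratum 4: (420/1640)²·10.7²/101 = 0.0743459
  stratum 5: (160/1640)²·11.6²/6 = 0.21346
V̂(x̄_st) = 0.400488
SE(x̄_st) = √0.400488 = 0.632841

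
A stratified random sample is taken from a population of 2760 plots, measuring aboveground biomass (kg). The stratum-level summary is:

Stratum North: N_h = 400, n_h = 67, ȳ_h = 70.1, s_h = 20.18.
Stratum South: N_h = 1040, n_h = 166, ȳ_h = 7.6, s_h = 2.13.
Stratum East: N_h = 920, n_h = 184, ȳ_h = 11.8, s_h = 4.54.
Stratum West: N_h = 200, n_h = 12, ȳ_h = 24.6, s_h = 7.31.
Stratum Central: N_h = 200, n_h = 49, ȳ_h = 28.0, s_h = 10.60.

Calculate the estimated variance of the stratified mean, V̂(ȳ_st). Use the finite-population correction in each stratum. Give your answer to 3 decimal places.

V̂(ȳ_st) ≈ 0.151

V̂(ȳ_st) = Σ W_h² (1 − n_h/N_h) s_h²/n_h, with W_h = N_h/N and N = 2760:
  stratum North: (400/2760)²·(1 − 67/400)·20.18²/67 = 0.10628
  stratum South: (1040/2760)²·(1 − 166/1040)·2.13²/166 = 0.0032612
  stratum East: (920/2760)²·(1 − 184/920)·4.54²/184 = 0.00995729
  stratum West: (200/2760)²·(1 − 12/200)·7.31²/12 = 0.0219798
  stratum Central: (200/2760)²·(1 − 49/200)·10.60²/49 = 0.00909085
V̂(ȳ_st) = 0.15057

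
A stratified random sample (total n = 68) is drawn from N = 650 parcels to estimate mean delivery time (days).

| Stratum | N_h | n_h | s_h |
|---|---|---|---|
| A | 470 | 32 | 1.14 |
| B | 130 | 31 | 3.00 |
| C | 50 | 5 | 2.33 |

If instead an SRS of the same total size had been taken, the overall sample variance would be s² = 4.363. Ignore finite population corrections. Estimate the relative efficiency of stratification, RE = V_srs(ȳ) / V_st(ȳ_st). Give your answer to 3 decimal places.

RE ≈ 1.634

V̂(ȳ_st) = Σ W_h² s_h²/n_h, with W_h = N_h/N and N = 650:
  stratum A: (470/650)²·1.14²/32 = 0.0212338
  stratum B: (130/650)²·3.00²/31 = 0.0116129
  stratum C: (50/650)²·2.33²/5 = 0.00642473
V_st = 0.0392715
V_srs = s²/n = 4.363/68 = 0.0641618
Relative efficiency = V_srs / V_st = 0.0641618/0.0392715 = 1.6338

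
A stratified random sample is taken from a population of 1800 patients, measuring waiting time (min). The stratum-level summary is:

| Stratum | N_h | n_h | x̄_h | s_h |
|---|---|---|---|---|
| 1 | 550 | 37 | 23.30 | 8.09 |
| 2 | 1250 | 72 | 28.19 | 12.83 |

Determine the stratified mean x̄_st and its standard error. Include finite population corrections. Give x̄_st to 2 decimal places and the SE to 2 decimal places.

x̄_st = Σ W_h x̄_h = (550·23.30 + 1250·28.19)/1800 = 26.69583
V̂(x̄_st) = Σ W_h² (1 − n_h/N_h) s_h²/n_h, with W_h = N_h/N and N = 1800:
  stratum 1: (550/1800)²·(1 − 37/550)·8.09²/37 = 0.154039
  stratum 2: (1250/1800)²·(1 − 72/1250)·12.83²/72 = 1.03904
V̂(x̄_st) = 1.19308
SE(x̄_st) = √1.19308 = 1.09228

x̄_st ≈ 26.70, SE ≈ 1.09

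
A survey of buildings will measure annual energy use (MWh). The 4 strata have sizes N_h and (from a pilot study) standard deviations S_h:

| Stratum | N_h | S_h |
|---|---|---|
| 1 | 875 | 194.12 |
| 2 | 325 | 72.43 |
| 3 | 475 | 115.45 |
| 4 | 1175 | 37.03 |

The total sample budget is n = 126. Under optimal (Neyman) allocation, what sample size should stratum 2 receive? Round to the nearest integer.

10

Neyman allocation: n_h = n · N_h S_h / Σ N_i S_i, with n = 126.
  stratum 1: N_h·S_h = 875·194.12 = 169855.00
  stratum 2: N_h·S_h = 325·72.43 = 23539.75
  stratum 3: N_h·S_h = 475·115.45 = 54838.75
  stratum 4: N_h·S_h = 1175·37.03 = 43510.25
Σ N_h S_h = 291743.75
n for stratum 2 = 126·23539.75/291743.75 = 10.166 → 10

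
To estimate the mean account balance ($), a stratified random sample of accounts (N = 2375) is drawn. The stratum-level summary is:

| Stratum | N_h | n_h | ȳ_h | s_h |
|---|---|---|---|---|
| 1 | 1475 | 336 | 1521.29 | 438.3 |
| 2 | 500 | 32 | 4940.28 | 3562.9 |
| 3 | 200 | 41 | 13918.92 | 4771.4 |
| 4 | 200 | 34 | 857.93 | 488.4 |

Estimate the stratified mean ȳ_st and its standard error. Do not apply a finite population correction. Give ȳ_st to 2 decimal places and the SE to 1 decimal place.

ȳ_st = Σ W_h ȳ_h = (1475·1521.29 + 500·4940.28 + 200·13918.92 + 200·857.93)/2375 = 3229.22642
V̂(ȳ_st) = Σ W_h² s_h²/n_h, with W_h = N_h/N and N = 2375:
  stratum 1: (1475/2375)²·438.3²/336 = 220.526
  stratum 2: (500/2375)²·3562.9²/32 = 17582.1
  stratum 3: (200/2375)²·4771.4²/41 = 3937.68
  stratum 4: (200/2375)²·488.4²/34 = 49.7514
V̂(ȳ_st) = 21790
SE(ȳ_st) = √21790 = 147.614

ȳ_st ≈ 3229.23, SE ≈ 147.6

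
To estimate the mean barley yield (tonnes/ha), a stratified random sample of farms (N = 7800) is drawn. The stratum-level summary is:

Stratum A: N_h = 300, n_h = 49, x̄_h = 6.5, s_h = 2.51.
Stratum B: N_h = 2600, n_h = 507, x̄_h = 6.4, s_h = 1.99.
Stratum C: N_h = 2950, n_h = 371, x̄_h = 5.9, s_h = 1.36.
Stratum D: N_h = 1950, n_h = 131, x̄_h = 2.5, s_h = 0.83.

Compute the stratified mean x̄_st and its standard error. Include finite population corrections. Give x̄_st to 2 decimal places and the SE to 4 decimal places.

x̄_st ≈ 5.24, SE ≈ 0.0423

x̄_st = Σ W_h x̄_h = (300·6.5 + 2600·6.4 + 2950·5.9 + 1950·2.5)/7800 = 5.23974
V̂(x̄_st) = Σ W_h² (1 − n_h/N_h) s_h²/n_h, with W_h = N_h/N and N = 7800:
  stratum A: (300/7800)²·(1 − 49/300)·2.51²/49 = 0.000159132
  stratum B: (2600/7800)²·(1 − 507/2600)·1.99²/507 = 0.000698637
  stratum C: (2950/7800)²·(1 − 371/2950)·1.36²/371 = 0.000623431
  stratum D: (1950/7800)²·(1 − 131/1950)·0.83²/131 = 0.000306594
V̂(x̄_st) = 0.00178779
SE(x̄_st) = √0.00178779 = 0.0422823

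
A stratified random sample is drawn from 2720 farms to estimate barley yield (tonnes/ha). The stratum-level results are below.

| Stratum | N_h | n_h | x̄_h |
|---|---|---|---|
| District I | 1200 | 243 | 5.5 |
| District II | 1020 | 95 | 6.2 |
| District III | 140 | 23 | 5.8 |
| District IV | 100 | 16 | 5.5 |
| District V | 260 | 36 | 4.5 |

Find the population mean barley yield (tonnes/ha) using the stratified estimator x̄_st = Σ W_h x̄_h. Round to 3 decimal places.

N = Σ N_h = 2720. Stratum weights W_h = N_h/N.
x̄_st = (1200·5.5 + 1020·6.2 + 140·5.8 + 100·5.5 + 260·4.5) / 2720 = 5.68235

x̄_st ≈ 5.682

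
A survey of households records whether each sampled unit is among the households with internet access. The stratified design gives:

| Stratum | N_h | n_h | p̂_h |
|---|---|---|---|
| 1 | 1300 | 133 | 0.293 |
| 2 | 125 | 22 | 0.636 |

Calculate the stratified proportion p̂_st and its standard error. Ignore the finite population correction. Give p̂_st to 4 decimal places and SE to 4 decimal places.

p̂_st ≈ 0.3231, SE ≈ 0.0373

N = 1425; stratum weights W_h = N_h/N.
p̂_st = Σ W_h p̂_h = (1300·0.293 + 125·0.636)/1425 = 0.32309
V̂(p̂_st) = Σ W_h² p̂_h(1−p̂_h)/(n_h−1):
  stratum 1: (1300/1425)²·0.293·0.707/132 = 0.00130608
  stratum 2: (125/1425)²·0.636·0.364/21 = 8.48261e-05
V̂(p̂_st) = 0.00139091; SE = √V̂ = 0.0372949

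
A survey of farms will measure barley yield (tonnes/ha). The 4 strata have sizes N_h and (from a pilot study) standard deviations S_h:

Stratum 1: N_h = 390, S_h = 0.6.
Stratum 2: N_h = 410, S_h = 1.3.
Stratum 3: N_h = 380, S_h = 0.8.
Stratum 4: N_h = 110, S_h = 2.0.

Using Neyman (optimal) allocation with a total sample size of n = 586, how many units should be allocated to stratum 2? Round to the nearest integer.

Neyman allocation: n_h = n · N_h S_h / Σ N_i S_i, with n = 586.
  stratum 1: N_h·S_h = 390·0.6 = 234.00
  stratum 2: N_h·S_h = 410·1.3 = 533.00
  stratum 3: N_h·S_h = 380·0.8 = 304.00
  stratum 4: N_h·S_h = 110·2.0 = 220.00
Σ N_h S_h = 1291.00
n for stratum 2 = 586·533.00/1291.00 = 241.935 → 242

242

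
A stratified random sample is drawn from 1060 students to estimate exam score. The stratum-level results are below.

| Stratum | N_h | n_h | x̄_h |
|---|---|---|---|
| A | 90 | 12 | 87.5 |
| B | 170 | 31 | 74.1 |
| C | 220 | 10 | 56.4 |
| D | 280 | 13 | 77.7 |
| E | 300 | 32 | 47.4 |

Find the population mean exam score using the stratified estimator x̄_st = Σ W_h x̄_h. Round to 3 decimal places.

N = Σ N_h = 1060. Stratum weights W_h = N_h/N.
x̄_st = (90·87.5 + 170·74.1 + 220·56.4 + 280·77.7 + 300·47.4) / 1060 = 64.95849

x̄_st ≈ 64.958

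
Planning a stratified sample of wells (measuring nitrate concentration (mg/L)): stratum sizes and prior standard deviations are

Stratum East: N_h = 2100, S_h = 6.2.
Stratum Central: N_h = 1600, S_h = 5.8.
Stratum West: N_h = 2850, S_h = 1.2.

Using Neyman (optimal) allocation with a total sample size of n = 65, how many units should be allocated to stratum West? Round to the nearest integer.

9

Neyman allocation: n_h = n · N_h S_h / Σ N_i S_i, with n = 65.
  stratum East: N_h·S_h = 2100·6.2 = 13020.00
  stratum Central: N_h·S_h = 1600·5.8 = 9280.00
  stratum West: N_h·S_h = 2850·1.2 = 3420.00
Σ N_h S_h = 25720.00
n for stratum West = 65·3420.00/25720.00 = 8.643 → 9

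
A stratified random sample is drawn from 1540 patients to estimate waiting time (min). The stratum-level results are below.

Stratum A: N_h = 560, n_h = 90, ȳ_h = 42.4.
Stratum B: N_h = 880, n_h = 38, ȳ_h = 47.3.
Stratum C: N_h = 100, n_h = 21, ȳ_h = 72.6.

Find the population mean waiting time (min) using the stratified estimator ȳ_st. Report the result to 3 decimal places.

ȳ_st ≈ 47.161

N = Σ N_h = 1540. Stratum weights W_h = N_h/N.
ȳ_st = (560·42.4 + 880·47.3 + 100·72.6) / 1540 = 47.16104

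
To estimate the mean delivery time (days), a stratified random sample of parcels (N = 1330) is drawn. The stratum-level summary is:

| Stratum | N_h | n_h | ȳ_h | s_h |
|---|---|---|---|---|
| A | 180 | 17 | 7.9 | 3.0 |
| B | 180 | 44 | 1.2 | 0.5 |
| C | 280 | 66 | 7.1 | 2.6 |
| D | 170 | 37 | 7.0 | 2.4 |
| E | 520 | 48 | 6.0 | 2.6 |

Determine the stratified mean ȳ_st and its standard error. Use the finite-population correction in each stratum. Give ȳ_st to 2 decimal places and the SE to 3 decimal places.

ȳ_st ≈ 5.97, SE ≈ 0.184

ȳ_st = Σ W_h ȳ_h = (180·7.9 + 180·1.2 + 280·7.1 + 170·7.0 + 520·6.0)/1330 = 5.96692
V̂(ȳ_st) = Σ W_h² (1 − n_h/N_h) s_h²/n_h, with W_h = N_h/N and N = 1330:
  stratum A: (180/1330)²·(1 − 17/180)·3.0²/17 = 0.00878113
  stratum B: (180/1330)²·(1 − 44/180)·0.5²/44 = 7.86313e-05
  stratum C: (280/1330)²·(1 − 66/280)·2.6²/66 = 0.00346954
  stratum D: (170/1330)²·(1 − 37/170)·2.4²/37 = 0.00198984
  stratum E: (520/1330)²·(1 − 48/520)·2.6²/48 = 0.019541
V̂(ȳ_st) = 0.0338602
SE(ȳ_st) = √0.0338602 = 0.184011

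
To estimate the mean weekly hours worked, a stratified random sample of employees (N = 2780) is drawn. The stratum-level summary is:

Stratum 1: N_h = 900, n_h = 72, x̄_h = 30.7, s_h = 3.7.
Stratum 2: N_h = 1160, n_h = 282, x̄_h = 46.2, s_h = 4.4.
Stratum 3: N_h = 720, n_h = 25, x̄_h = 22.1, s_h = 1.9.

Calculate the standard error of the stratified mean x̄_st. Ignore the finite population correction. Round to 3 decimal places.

V̂(x̄_st) = Σ W_h² s_h²/n_h, with W_h = N_h/N and N = 2780:
  stratum 1: (900/2780)²·3.7²/72 = 0.0199281
  stratum 2: (1160/2780)²·4.4²/282 = 0.0119532
  stratum 3: (720/2780)²·1.9²/25 = 0.00968596
V̂(x̄_st) = 0.0415672
SE(x̄_st) = √0.0415672 = 0.20388

SE(x̄_st) ≈ 0.204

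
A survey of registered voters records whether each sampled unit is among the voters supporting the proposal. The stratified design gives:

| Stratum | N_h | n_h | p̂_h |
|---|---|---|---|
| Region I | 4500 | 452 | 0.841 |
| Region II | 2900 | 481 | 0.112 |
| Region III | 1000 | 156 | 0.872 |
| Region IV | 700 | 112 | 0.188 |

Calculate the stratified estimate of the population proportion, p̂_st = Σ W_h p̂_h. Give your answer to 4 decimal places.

p̂_st ≈ 0.5619

N = 9100; stratum weights W_h = N_h/N.
p̂_st = Σ W_h p̂_h = (4500·0.841 + 2900·0.112 + 1000·0.872 + 700·0.188)/9100 = 0.56186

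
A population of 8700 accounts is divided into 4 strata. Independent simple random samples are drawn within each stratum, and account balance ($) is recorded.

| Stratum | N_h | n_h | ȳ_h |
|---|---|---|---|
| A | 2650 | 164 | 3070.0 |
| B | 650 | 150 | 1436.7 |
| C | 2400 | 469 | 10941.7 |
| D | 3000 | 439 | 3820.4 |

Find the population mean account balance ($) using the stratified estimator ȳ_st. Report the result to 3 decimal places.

N = Σ N_h = 8700. Stratum weights W_h = N_h/N.
ȳ_st = (2650·3070.0 + 650·1436.7 + 2400·10941.7 + 3000·3820.4) / 8700 = 5378.23391

ȳ_st ≈ 5378.234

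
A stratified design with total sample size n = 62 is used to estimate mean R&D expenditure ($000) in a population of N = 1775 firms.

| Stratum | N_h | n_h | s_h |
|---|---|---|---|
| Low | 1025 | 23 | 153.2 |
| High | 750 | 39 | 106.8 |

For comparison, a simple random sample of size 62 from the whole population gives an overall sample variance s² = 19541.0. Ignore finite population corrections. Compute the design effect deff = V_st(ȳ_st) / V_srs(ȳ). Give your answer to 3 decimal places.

deff ≈ 1.245

V̂(ȳ_st) = Σ W_h² s_h²/n_h, with W_h = N_h/N and N = 1775:
  stratum Low: (1025/1775)²·153.2²/23 = 340.283
  stratum High: (750/1775)²·106.8²/39 = 52.216
V_st = 392.499
V_srs = s²/n = 19541.0/62 = 315.177
deff = V_st / V_srs = 392.499/315.177 = 1.2453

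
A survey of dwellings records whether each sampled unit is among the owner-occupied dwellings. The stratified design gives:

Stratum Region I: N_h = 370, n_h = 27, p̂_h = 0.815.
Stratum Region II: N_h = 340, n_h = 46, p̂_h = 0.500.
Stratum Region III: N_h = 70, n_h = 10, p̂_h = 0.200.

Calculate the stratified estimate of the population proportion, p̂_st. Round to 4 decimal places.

p̂_st ≈ 0.6225

N = 780; stratum weights W_h = N_h/N.
p̂_st = Σ W_h p̂_h = (370·0.815 + 340·0.500 + 70·0.200)/780 = 0.62250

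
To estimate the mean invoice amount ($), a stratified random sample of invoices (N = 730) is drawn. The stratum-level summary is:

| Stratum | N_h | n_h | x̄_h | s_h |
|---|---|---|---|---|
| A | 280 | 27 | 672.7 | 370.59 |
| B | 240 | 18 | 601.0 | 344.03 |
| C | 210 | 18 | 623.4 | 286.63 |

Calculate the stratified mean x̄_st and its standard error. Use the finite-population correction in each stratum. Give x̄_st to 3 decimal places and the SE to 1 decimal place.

x̄_st ≈ 634.945, SE ≈ 41.0

x̄_st = Σ W_h x̄_h = (280·672.7 + 240·601.0 + 210·623.4)/730 = 634.94521
V̂(x̄_st) = Σ W_h² (1 − n_h/N_h) s_h²/n_h, with W_h = N_h/N and N = 730:
  stratum A: (280/730)²·(1 − 27/280)·370.59²/27 = 676.171
  stratum B: (240/730)²·(1 − 18/240)·344.03²/18 = 657.414
  stratum C: (210/730)²·(1 − 18/210)·286.63²/18 = 345.339
V̂(x̄_st) = 1678.92
SE(x̄_st) = √1678.92 = 40.9747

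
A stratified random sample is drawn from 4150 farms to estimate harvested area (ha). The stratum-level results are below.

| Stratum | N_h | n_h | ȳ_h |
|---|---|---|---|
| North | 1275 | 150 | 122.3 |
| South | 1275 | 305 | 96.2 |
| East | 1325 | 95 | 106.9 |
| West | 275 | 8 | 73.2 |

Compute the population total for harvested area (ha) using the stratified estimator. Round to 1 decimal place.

τ̂_st ≈ 440360.0

τ̂_st = Σ N_h ȳ_h = 1275·122.3 + 1275·96.2 + 1325·106.9 + 275·73.2 = 440360.0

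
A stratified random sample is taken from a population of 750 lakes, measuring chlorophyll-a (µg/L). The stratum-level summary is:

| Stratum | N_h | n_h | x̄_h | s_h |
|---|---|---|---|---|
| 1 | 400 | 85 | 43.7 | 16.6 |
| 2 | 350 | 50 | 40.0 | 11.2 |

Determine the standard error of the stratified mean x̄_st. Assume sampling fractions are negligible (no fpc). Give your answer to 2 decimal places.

SE(x̄_st) ≈ 1.21

V̂(x̄_st) = Σ W_h² s_h²/n_h, with W_h = N_h/N and N = 750:
  stratum 1: (400/750)²·16.6²/85 = 0.922135
  stratum 2: (350/750)²·11.2²/50 = 0.546361
V̂(x̄_st) = 1.4685
SE(x̄_st) = √1.4685 = 1.21182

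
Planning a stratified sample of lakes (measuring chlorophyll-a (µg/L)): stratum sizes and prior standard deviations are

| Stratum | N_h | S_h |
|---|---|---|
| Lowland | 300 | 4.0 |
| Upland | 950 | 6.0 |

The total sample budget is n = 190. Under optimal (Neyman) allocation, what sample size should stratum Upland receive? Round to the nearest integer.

157

Neyman allocation: n_h = n · N_h S_h / Σ N_i S_i, with n = 190.
  stratum Lowland: N_h·S_h = 300·4.0 = 1200.00
  stratum Upland: N_h·S_h = 950·6.0 = 5700.00
Σ N_h S_h = 6900.00
n for stratum Upland = 190·5700.00/6900.00 = 156.957 → 157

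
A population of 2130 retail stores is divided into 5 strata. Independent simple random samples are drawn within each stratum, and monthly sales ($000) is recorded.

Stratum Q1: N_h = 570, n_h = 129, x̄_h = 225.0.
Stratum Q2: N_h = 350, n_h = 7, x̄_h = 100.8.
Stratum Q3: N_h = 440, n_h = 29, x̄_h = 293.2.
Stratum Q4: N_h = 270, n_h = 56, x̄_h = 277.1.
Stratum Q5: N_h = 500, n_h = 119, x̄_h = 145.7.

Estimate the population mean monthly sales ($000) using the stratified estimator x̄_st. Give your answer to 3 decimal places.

N = Σ N_h = 2130. Stratum weights W_h = N_h/N.
x̄_st = (570·225.0 + 350·100.8 + 440·293.2 + 270·277.1 + 500·145.7) / 2130 = 206.66901

x̄_st ≈ 206.669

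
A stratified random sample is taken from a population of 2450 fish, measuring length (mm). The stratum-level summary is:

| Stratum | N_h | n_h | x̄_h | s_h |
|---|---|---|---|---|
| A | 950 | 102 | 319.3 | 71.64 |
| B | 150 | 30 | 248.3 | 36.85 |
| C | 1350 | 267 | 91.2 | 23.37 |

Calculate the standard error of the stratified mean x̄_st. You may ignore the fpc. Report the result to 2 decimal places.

V̂(x̄_st) = Σ W_h² s_h²/n_h, with W_h = N_h/N and N = 2450:
  stratum A: (950/2450)²·71.64²/102 = 7.5653
  stratum B: (150/2450)²·36.85²/30 = 0.16967
  stratum C: (1350/2450)²·23.37²/267 = 0.621071
V̂(x̄_st) = 8.35604
SE(x̄_st) = √8.35604 = 2.89068

SE(x̄_st) ≈ 2.89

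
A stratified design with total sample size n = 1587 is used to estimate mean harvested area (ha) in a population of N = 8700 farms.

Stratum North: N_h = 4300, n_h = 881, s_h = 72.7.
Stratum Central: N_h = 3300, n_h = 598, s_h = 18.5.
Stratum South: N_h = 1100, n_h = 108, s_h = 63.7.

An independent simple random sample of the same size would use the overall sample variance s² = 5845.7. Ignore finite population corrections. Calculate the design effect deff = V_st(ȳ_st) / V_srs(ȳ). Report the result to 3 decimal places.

deff ≈ 0.583

V̂(ȳ_st) = Σ W_h² s_h²/n_h, with W_h = N_h/N and N = 8700:
  stratum North: (4300/8700)²·72.7²/881 = 1.46552
  stratum Central: (3300/8700)²·18.5²/598 = 0.0823439
  stratum South: (1100/8700)²·63.7²/108 = 0.600623
V_st = 2.14849
V_srs = s²/n = 5845.7/1587 = 3.68349
deff = V_st / V_srs = 2.14849/3.68349 = 0.5833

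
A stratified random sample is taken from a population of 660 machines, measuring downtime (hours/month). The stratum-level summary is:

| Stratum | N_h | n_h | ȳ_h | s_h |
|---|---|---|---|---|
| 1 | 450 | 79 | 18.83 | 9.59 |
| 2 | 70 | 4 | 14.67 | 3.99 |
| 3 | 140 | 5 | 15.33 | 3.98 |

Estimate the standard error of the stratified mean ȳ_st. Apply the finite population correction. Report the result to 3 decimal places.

V̂(ȳ_st) = Σ W_h² (1 − n_h/N_h) s_h²/n_h, with W_h = N_h/N and N = 660:
  stratum 1: (450/660)²·(1 − 79/450)·9.59²/79 = 0.446179
  stratum 2: (70/660)²·(1 − 4/70)·3.99²/4 = 0.0422124
  stratum 3: (140/660)²·(1 − 5/140)·3.98²/5 = 0.137458
V̂(ȳ_st) = 0.625849
SE(ȳ_st) = √0.625849 = 0.791106

SE(ȳ_st) ≈ 0.791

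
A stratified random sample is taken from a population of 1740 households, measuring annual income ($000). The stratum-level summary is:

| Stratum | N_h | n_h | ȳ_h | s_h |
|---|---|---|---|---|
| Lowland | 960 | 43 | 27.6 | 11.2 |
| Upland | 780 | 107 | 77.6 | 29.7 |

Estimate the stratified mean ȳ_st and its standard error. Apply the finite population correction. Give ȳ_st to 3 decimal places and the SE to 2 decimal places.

ȳ_st = Σ W_h ȳ_h = (960·27.6 + 780·77.6)/1740 = 50.01379
V̂(ȳ_st) = Σ W_h² (1 − n_h/N_h) s_h²/n_h, with W_h = N_h/N and N = 1740:
  stratum Lowland: (960/1740)²·(1 − 43/960)·11.2²/43 = 0.848222
  stratum Upland: (780/1740)²·(1 − 107/780)·29.7²/107 = 1.42936
V̂(ȳ_st) = 2.27758
SE(ȳ_st) = √2.27758 = 1.50916

ȳ_st ≈ 50.014, SE ≈ 1.51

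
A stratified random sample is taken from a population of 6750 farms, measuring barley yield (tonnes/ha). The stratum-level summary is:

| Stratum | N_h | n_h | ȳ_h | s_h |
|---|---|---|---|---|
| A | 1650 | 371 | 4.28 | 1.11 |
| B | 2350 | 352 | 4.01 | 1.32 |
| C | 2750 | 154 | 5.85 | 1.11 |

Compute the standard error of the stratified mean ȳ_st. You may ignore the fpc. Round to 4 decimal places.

V̂(ȳ_st) = Σ W_h² s_h²/n_h, with W_h = N_h/N and N = 6750:
  stratum A: (1650/6750)²·1.11²/371 = 0.000198441
  stratum B: (2350/6750)²·1.32²/352 = 0.000599975
  stratum C: (2750/6750)²·1.11²/154 = 0.00132795
V̂(ȳ_st) = 0.00212637
SE(ȳ_st) = √0.00212637 = 0.0461126

SE(ȳ_st) ≈ 0.0461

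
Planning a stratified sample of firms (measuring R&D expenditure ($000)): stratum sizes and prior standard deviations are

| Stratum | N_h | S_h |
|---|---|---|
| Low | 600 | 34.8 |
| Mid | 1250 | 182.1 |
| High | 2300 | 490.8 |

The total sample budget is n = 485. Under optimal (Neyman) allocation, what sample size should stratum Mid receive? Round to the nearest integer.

Neyman allocation: n_h = n · N_h S_h / Σ N_i S_i, with n = 485.
  stratum Low: N_h·S_h = 600·34.8 = 20880.00
  stratum Mid: N_h·S_h = 1250·182.1 = 227625.00
  stratum High: N_h·S_h = 2300·490.8 = 1128840.00
Σ N_h S_h = 1377345.00
n for stratum Mid = 485·227625.00/1377345.00 = 80.153 → 80

80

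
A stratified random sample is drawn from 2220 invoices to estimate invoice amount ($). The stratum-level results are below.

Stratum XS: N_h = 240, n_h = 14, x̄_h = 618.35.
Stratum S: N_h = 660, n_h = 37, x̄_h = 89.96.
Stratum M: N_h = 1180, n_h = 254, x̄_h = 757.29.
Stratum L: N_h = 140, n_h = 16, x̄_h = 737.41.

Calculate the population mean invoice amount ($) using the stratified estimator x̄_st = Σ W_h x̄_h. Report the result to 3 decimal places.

x̄_st ≈ 542.620

N = Σ N_h = 2220. Stratum weights W_h = N_h/N.
x̄_st = (240·618.35 + 660·89.96 + 1180·757.29 + 140·737.41) / 2220 = 542.62036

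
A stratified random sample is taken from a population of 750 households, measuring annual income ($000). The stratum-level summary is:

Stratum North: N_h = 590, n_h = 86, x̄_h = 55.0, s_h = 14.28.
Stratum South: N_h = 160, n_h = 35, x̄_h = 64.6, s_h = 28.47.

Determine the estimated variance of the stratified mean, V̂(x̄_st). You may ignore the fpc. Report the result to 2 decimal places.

V̂(x̄_st) = Σ W_h² s_h²/n_h, with W_h = N_h/N and N = 750:
  stratum North: (590/750)²·14.28²/86 = 1.46737
  stratum South: (160/750)²·28.47²/35 = 1.05396
V̂(x̄_st) = 2.52133

V̂(x̄_st) ≈ 2.52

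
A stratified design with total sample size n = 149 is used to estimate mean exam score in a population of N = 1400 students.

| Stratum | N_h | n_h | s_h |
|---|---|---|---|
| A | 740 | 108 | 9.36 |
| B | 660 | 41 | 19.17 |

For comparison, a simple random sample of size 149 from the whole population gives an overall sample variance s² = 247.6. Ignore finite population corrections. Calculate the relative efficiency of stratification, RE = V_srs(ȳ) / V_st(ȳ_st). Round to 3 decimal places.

V̂(ȳ_st) = Σ W_h² s_h²/n_h, with W_h = N_h/N and N = 1400:
  stratum A: (740/1400)²·9.36²/108 = 0.226639
  stratum B: (660/1400)²·19.17²/41 = 1.99201
V_st = 2.21865
V_srs = s²/n = 247.6/149 = 1.66174
Relative efficiency = V_srs / V_st = 1.66174/2.21865 = 0.7490

RE ≈ 0.749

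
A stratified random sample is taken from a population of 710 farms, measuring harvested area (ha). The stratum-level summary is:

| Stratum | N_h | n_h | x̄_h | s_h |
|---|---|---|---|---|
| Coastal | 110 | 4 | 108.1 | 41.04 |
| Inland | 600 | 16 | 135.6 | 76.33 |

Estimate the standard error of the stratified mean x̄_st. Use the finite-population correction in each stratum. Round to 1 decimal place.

V̂(x̄_st) = Σ W_h² (1 − n_h/N_h) s_h²/n_h, with W_h = N_h/N and N = 710:
  stratum Coastal: (110/710)²·(1 − 4/110)·41.04²/4 = 9.7395
  stratum Inland: (600/710)²·(1 − 16/600)·76.33²/16 = 253.115
V̂(x̄_st) = 262.855
SE(x̄_st) = √262.855 = 16.2128

SE(x̄_st) ≈ 16.2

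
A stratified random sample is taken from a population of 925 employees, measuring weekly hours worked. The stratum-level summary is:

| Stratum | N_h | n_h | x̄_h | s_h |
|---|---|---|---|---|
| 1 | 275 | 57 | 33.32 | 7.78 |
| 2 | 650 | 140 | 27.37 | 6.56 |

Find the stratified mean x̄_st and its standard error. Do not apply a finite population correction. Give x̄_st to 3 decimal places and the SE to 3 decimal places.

x̄_st = Σ W_h x̄_h = (275·33.32 + 650·27.37)/925 = 29.13892
V̂(x̄_st) = Σ W_h² s_h²/n_h, with W_h = N_h/N and N = 925:
  stratum 1: (275/925)²·7.78²/57 = 0.0938569
  stratum 2: (650/925)²·6.56²/140 = 0.151783
V̂(x̄_st) = 0.24564
SE(x̄_st) = √0.24564 = 0.495621

x̄_st ≈ 29.139, SE ≈ 0.496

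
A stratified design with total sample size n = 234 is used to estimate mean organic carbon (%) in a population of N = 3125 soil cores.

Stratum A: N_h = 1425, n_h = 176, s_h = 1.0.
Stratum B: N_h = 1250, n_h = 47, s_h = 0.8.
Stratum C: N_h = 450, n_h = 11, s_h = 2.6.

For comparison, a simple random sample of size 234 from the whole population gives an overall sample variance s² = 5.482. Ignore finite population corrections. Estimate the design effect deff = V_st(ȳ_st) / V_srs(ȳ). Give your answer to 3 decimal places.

deff ≈ 0.687

V̂(ȳ_st) = Σ W_h² s_h²/n_h, with W_h = N_h/N and N = 3125:
  stratum A: (1425/3125)²·1.0²/176 = 0.00118145
  stratum B: (1250/3125)²·0.8²/47 = 0.00217872
  stratum C: (450/3125)²·2.6²/11 = 0.0127432
V_st = 0.0161034
V_srs = s²/n = 5.482/234 = 0.0234274
deff = V_st / V_srs = 0.0161034/0.0234274 = 0.6874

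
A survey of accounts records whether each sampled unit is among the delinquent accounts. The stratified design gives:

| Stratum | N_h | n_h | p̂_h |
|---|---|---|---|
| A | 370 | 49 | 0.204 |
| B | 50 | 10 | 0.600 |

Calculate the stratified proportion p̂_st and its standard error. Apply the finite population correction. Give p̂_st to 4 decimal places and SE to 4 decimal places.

N = 420; stratum weights W_h = N_h/N.
p̂_st = Σ W_h p̂_h = (370·0.204 + 50·0.600)/420 = 0.25114
V̂(p̂_st) = Σ W_h² (1 − n_h/N_h) p̂_h(1−p̂_h)/(n_h−1):
  stratum A: (370/420)²·(1 − 49/370)·0.204·0.796/48 = 0.00227777
  stratum B: (50/420)²·(1 − 10/50)·0.600·0.400/9 = 0.000302343
V̂(p̂_st) = 0.00258011; SE = √V̂ = 0.0507948

p̂_st ≈ 0.2511, SE ≈ 0.0508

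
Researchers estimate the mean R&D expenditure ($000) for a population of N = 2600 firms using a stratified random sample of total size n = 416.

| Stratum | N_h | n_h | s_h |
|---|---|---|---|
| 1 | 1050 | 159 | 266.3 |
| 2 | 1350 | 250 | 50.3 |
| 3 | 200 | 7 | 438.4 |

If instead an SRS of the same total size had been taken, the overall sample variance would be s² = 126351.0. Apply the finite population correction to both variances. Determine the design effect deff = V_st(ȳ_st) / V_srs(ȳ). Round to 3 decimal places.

V̂(ȳ_st) = Σ W_h² (1 − n_h/N_h) s_h²/n_h, with W_h = N_h/N and N = 2600:
  stratum 1: (1050/2600)²·(1 − 159/1050)·266.3²/159 = 61.7256
  stratum 2: (1350/2600)²·(1 − 250/1350)·50.3²/250 = 2.22319
  stratum 3: (200/2600)²·(1 − 7/200)·438.4²/7 = 156.777
V_st = 220.726
V_srs = (1 − 416/2600)·126351.0/416 = 255.132
deff = V_st / V_srs = 220.726/255.132 = 0.8651

deff ≈ 0.865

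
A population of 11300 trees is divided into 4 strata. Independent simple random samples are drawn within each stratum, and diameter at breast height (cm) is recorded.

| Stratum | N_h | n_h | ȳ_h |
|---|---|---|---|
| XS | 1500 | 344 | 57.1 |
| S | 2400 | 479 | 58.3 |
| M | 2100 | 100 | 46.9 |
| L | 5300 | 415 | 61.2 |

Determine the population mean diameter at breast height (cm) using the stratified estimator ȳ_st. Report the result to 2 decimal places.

ȳ_st ≈ 57.38

N = Σ N_h = 11300. Stratum weights W_h = N_h/N.
ȳ_st = (1500·57.1 + 2400·58.3 + 2100·46.9 + 5300·61.2) / 11300 = 57.3823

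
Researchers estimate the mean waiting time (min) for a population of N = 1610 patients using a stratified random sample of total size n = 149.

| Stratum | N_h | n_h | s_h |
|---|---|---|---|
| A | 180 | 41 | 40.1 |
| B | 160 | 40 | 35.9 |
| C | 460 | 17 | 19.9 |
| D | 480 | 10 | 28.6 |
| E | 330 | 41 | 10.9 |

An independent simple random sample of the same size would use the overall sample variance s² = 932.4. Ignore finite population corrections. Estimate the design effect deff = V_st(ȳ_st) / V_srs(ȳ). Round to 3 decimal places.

deff ≈ 1.614

V̂(ȳ_st) = Σ W_h² s_h²/n_h, with W_h = N_h/N and N = 1610:
  stratum A: (180/1610)²·40.1²/41 = 0.490228
  stratum B: (160/1610)²·35.9²/40 = 0.318212
  stratum C: (460/1610)²·19.9²/17 = 1.90161
  stratum D: (480/1610)²·28.6²/10 = 7.27048
  stratum E: (330/1610)²·10.9²/41 = 0.121743
V_st = 10.1023
V_srs = s²/n = 932.4/149 = 6.25772
deff = V_st / V_srs = 10.1023/6.25772 = 1.6144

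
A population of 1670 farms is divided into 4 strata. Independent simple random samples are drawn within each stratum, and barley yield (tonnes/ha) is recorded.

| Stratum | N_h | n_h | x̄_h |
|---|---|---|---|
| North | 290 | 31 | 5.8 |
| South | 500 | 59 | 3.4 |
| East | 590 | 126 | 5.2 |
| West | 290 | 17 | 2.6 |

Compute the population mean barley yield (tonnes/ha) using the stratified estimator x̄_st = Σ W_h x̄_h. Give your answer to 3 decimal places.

N = Σ N_h = 1670. Stratum weights W_h = N_h/N.
x̄_st = (290·5.8 + 500·3.4 + 590·5.2 + 290·2.6) / 1670 = 4.31377

x̄_st ≈ 4.314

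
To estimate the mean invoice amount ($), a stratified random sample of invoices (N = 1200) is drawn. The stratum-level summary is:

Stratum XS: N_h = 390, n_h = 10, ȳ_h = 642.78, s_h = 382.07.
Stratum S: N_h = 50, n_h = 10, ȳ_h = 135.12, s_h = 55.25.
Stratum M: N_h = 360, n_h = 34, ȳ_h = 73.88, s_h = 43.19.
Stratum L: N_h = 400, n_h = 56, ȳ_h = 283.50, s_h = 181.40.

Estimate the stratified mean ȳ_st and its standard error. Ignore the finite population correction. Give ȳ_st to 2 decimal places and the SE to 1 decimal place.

ȳ_st ≈ 331.20, SE ≈ 40.2

ȳ_st = Σ W_h ȳ_h = (390·642.78 + 50·135.12 + 360·73.88 + 400·283.50)/1200 = 331.19750
V̂(ȳ_st) = Σ W_h² s_h²/n_h, with W_h = N_h/N and N = 1200:
  stratum XS: (390/1200)²·382.07²/10 = 1541.89
  stratum S: (50/1200)²·55.25²/10 = 0.529959
  stratum M: (360/1200)²·43.19²/34 = 4.93776
  stratum L: (400/1200)²·181.40²/56 = 65.2896
V̂(ȳ_st) = 1612.64
SE(ȳ_st) = √1612.64 = 40.1577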